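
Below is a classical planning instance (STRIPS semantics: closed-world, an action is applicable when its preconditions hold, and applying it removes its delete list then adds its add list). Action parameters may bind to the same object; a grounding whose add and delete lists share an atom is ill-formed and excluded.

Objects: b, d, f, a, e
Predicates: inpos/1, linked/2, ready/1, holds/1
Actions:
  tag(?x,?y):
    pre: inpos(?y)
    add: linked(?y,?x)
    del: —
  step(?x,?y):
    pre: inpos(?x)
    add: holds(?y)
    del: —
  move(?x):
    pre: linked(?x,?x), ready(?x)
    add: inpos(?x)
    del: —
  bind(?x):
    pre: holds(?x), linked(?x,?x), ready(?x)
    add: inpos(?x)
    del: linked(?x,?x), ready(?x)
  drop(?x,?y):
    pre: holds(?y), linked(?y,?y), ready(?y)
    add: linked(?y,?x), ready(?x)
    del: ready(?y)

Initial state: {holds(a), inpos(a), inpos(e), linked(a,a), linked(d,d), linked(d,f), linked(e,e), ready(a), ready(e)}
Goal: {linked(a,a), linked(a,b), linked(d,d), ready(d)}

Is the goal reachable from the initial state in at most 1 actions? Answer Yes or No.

No

1. tag(b,a)  →  {holds(a), inpos(a), inpos(e), linked(a,a), linked(a,b), linked(d,d), linked(d,f), linked(e,e), ready(a), ready(e)}
2. drop(d,a)  →  {holds(a), inpos(a), inpos(e), linked(a,a), linked(a,b), linked(a,d), linked(d,d), linked(d,f), linked(e,e), ready(d), ready(e)}
optimal plan length = 2; 2 > 1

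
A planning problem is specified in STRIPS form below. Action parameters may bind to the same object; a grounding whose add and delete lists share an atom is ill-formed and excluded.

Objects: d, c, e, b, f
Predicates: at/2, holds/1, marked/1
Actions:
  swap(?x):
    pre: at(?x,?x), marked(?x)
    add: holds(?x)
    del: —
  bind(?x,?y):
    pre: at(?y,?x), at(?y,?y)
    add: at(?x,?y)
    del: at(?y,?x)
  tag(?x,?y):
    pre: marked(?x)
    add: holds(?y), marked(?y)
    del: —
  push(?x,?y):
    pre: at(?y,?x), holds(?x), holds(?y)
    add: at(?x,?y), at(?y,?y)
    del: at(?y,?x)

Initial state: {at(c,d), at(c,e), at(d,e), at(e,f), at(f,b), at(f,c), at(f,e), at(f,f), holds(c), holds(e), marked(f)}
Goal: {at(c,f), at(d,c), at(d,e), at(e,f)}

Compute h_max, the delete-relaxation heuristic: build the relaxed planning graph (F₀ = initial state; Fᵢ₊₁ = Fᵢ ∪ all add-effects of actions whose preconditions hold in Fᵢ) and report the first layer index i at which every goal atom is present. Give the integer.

2

F0 = init (11 atoms)
F1 = F0 ∪ {at(b,f), at(c,c), at(c,f), at(e,c), holds(b), holds(d), holds(f), marked(b), marked(c), marked(d), marked(e)}  (22 atoms)
F2 = F1 ∪ {at(b,b), at(d,c), at(d,d), at(e,d), at(e,e)}  (27 atoms)
goal ⊆ F2  ⇒  h_max = 2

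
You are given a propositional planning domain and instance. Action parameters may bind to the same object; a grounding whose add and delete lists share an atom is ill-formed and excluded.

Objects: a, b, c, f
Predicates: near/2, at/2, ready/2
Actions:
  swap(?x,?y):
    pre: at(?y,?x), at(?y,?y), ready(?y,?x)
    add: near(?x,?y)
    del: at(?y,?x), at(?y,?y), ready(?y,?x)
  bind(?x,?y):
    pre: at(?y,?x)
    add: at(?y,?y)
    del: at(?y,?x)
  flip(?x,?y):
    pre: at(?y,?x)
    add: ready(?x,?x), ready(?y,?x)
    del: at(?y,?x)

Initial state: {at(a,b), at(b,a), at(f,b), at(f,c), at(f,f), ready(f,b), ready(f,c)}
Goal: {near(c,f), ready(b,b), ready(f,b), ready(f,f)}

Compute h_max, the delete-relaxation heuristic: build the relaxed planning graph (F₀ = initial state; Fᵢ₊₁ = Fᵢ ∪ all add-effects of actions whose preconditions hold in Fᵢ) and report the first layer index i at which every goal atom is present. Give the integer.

F0 = init (7 atoms)
F1 = F0 ∪ {at(a,a), at(b,b), near(b,f), near(c,f), ready(a,a), ready(a,b), ready(b,a), ready(b,b), ready(c,c), ready(f,f)}  (17 atoms)
goal ⊆ F1  ⇒  h_max = 1

1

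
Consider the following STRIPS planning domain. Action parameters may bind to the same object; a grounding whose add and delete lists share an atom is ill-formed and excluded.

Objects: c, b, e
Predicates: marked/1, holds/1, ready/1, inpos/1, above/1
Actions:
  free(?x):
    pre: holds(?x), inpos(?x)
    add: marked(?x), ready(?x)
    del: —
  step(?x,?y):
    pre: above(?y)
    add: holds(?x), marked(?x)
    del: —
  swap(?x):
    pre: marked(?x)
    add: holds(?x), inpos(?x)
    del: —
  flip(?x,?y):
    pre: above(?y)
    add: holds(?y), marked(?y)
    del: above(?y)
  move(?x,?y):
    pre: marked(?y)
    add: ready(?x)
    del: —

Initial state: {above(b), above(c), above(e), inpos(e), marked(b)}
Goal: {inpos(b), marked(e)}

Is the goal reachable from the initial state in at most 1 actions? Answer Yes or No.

1. step(e,c)  →  {above(b), above(c), above(e), holds(e), inpos(e), marked(b), marked(e)}
2. swap(b)  →  {above(b), above(c), above(e), holds(b), holds(e), inpos(b), inpos(e), marked(b), marked(e)}
optimal plan length = 2; 2 > 1

No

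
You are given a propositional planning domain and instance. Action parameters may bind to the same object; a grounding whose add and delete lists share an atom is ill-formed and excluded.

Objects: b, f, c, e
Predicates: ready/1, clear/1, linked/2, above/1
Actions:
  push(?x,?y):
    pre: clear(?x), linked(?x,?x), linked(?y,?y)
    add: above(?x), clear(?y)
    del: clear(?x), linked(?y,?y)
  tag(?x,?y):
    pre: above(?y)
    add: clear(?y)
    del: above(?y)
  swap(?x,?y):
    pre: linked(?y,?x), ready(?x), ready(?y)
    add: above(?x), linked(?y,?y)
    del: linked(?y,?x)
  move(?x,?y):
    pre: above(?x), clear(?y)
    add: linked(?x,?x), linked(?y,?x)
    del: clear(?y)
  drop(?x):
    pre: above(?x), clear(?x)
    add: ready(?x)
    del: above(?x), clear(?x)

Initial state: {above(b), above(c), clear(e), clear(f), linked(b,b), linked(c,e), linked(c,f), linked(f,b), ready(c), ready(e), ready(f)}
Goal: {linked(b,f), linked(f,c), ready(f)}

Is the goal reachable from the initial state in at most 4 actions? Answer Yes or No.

1. tag(b,b)  →  {above(c), clear(b), clear(e), clear(f), linked(b,b), linked(c,e), linked(c,f), linked(f,b), ready(c), ready(e), ready(f)}
2. swap(f,c)  →  {above(c), above(f), clear(b), clear(e), clear(f), linked(b,b), linked(c,c), linked(c,e), linked(f,b), ready(c), ready(e), ready(f)}
3. move(f,b)  →  {above(c), above(f), clear(e), clear(f), linked(b,b), linked(b,f), linked(c,c), linked(c,e), linked(f,b), linked(f,f), ready(c), ready(e), ready(f)}
4. move(c,f)  →  {above(c), above(f), clear(e), linked(b,b), linked(b,f), linked(c,c), linked(c,e), linked(f,b), linked(f,c), linked(f,f), ready(c), ready(e), ready(f)}
optimal plan length = 4; 4 ≤ 4

Yes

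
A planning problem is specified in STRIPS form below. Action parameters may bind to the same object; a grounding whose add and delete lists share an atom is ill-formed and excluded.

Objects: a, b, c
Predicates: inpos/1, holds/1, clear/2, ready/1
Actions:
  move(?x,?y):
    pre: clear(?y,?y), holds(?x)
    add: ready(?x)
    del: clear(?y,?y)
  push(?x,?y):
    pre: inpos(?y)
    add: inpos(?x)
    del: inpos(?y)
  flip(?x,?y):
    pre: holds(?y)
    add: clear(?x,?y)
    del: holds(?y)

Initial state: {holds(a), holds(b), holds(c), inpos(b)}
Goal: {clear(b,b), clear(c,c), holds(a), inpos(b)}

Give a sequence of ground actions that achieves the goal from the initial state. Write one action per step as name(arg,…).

1. flip(b,b)  →  {clear(b,b), holds(a), holds(c), inpos(b)}
2. flip(c,c)  →  {clear(b,b), clear(c,c), holds(a), inpos(b)}

flip(b,b); flip(c,c)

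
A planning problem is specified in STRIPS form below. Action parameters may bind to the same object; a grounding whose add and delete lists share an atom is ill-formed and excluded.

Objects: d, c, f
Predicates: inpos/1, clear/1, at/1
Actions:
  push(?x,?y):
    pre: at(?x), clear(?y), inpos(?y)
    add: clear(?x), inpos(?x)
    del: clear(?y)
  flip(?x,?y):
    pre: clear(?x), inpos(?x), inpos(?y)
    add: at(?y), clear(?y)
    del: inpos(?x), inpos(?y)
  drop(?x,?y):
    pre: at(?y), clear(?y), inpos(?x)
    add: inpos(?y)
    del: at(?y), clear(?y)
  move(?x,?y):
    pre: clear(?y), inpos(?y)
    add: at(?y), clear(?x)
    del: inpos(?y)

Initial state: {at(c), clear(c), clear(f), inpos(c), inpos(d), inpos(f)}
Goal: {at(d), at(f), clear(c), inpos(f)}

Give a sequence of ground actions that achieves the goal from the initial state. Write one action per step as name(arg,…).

move(d,f); push(f,d); flip(c,d)

1. move(d,f)  →  {at(c), at(f), clear(c), clear(d), clear(f), inpos(c), inpos(d)}
2. push(f,d)  →  {at(c), at(f), clear(c), clear(f), inpos(c), inpos(d), inpos(f)}
3. flip(c,d)  →  {at(c), at(d), at(f), clear(c), clear(d), clear(f), inpos(f)}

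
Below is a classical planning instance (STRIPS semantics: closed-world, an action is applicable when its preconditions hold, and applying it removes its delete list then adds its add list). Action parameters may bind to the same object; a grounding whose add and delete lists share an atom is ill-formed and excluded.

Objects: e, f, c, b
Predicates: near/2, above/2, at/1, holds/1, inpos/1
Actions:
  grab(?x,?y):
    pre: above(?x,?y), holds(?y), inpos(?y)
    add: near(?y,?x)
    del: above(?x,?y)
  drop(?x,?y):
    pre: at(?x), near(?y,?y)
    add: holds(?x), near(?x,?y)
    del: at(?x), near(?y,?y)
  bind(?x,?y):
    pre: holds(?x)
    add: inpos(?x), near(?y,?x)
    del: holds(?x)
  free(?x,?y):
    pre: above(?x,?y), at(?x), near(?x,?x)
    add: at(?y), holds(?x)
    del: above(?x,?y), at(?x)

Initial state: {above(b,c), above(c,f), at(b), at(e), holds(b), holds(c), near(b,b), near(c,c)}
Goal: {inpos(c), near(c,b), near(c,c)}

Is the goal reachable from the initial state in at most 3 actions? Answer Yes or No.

Yes

1. bind(c,e)  →  {above(b,c), above(c,f), at(b), at(e), holds(b), inpos(c), near(b,b), near(c,c), near(e,c)}
2. bind(b,c)  →  {above(b,c), above(c,f), at(b), at(e), inpos(b), inpos(c), near(b,b), near(c,b), near(c,c), near(e,c)}
optimal plan length = 2; 2 ≤ 3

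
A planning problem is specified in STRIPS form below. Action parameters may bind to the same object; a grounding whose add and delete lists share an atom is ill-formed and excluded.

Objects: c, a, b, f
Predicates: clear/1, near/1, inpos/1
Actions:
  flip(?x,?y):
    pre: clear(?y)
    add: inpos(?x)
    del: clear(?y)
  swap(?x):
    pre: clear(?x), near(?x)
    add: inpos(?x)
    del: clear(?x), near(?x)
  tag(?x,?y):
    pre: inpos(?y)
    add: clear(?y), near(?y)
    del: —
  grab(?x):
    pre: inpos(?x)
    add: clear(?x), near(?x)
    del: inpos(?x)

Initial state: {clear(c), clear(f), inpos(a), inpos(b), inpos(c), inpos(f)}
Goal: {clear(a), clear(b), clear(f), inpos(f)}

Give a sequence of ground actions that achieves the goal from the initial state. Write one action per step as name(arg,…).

tag(c,a); tag(c,b)

1. tag(c,a)  →  {clear(a), clear(c), clear(f), inpos(a), inpos(b), inpos(c), inpos(f), near(a)}
2. tag(c,b)  →  {clear(a), clear(b), clear(c), clear(f), inpos(a), inpos(b), inpos(c), inpos(f), near(a), near(b)}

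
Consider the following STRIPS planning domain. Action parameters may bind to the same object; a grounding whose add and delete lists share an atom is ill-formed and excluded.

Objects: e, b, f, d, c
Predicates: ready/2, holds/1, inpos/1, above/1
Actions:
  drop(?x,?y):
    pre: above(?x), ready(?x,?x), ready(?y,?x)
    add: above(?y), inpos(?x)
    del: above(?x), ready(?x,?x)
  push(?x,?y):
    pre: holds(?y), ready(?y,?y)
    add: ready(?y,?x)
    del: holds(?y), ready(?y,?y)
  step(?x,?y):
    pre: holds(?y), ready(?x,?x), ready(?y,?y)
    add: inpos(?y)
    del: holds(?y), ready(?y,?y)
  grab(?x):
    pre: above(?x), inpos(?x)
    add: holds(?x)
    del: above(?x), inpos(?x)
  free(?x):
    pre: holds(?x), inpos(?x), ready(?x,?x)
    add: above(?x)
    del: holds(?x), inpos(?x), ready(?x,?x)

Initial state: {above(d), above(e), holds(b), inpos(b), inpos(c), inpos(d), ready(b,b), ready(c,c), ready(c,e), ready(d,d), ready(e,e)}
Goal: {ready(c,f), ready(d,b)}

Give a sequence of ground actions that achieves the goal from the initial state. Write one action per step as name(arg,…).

1. drop(e,c)  →  {above(c), above(d), holds(b), inpos(b), inpos(c), inpos(d), inpos(e), ready(b,b), ready(c,c), ready(c,e), ready(d,d)}
2. grab(d)  →  {above(c), holds(b), holds(d), inpos(b), inpos(c), inpos(e), ready(b,b), ready(c,c), ready(c,e), ready(d,d)}
3. push(b,d)  →  {above(c), holds(b), inpos(b), inpos(c), inpos(e), ready(b,b), ready(c,c), ready(c,e), ready(d,b)}
4. grab(c)  →  {holds(b), holds(c), inpos(b), inpos(e), ready(b,b), ready(c,c), ready(c,e), ready(d,b)}
5. push(f,c)  →  {holds(b), inpos(b), inpos(e), ready(b,b), ready(c,e), ready(c,f), ready(d,b)}

drop(e,c); grab(d); push(b,d); grab(c); push(f,c)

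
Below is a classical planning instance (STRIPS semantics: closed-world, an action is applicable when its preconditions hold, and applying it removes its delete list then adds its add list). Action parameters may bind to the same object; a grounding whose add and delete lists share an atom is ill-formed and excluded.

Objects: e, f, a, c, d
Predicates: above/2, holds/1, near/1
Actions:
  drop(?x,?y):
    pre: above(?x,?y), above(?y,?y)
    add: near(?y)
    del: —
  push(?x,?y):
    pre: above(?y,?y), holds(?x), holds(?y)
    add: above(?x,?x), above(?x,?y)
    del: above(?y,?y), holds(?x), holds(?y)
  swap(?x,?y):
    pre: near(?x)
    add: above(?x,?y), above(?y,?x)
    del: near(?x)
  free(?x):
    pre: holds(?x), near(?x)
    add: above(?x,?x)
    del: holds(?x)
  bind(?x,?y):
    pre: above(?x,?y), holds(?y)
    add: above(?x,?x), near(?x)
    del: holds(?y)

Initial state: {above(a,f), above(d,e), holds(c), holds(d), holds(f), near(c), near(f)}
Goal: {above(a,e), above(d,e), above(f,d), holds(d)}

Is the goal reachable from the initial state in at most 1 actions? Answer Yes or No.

No

1. swap(f,d)  →  {above(a,f), above(d,e), above(d,f), above(f,d), holds(c), holds(d), holds(f), near(c)}
2. bind(a,f)  →  {above(a,a), above(a,f), above(d,e), above(d,f), above(f,d), holds(c), holds(d), near(a), near(c)}
3. swap(a,e)  →  {above(a,a), above(a,e), above(a,f), above(d,e), above(d,f), above(e,a), above(f,d), holds(c), holds(d), near(c)}
optimal plan length = 3; 3 > 1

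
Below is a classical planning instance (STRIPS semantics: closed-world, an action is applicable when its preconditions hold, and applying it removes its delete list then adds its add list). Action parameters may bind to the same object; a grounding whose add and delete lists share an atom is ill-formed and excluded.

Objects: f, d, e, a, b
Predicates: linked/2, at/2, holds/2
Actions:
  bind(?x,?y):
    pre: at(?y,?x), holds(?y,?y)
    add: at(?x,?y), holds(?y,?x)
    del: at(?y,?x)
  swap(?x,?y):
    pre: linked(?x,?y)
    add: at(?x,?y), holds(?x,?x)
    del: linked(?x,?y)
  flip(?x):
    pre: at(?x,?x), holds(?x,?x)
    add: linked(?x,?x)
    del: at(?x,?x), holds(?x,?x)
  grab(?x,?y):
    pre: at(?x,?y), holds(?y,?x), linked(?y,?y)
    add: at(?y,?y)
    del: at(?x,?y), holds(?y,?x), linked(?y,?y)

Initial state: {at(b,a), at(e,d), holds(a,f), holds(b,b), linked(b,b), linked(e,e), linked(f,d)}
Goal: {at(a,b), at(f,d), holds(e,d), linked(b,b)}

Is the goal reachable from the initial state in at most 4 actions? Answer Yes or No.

Yes

1. bind(a,b)  →  {at(a,b), at(e,d), holds(a,f), holds(b,a), holds(b,b), linked(b,b), linked(e,e), linked(f,d)}
2. swap(f,d)  →  {at(a,b), at(e,d), at(f,d), holds(a,f), holds(b,a), holds(b,b), holds(f,f), linked(b,b), linked(e,e)}
3. swap(e,e)  →  {at(a,b), at(e,d), at(e,e), at(f,d), holds(a,f), holds(b,a), holds(b,b), holds(e,e), holds(f,f), linked(b,b)}
4. bind(d,e)  →  {at(a,b), at(d,e), at(e,e), at(f,d), holds(a,f), holds(b,a), holds(b,b), holds(e,d), holds(e,e), holds(f,f), linked(b,b)}
optimal plan length = 4; 4 ≤ 4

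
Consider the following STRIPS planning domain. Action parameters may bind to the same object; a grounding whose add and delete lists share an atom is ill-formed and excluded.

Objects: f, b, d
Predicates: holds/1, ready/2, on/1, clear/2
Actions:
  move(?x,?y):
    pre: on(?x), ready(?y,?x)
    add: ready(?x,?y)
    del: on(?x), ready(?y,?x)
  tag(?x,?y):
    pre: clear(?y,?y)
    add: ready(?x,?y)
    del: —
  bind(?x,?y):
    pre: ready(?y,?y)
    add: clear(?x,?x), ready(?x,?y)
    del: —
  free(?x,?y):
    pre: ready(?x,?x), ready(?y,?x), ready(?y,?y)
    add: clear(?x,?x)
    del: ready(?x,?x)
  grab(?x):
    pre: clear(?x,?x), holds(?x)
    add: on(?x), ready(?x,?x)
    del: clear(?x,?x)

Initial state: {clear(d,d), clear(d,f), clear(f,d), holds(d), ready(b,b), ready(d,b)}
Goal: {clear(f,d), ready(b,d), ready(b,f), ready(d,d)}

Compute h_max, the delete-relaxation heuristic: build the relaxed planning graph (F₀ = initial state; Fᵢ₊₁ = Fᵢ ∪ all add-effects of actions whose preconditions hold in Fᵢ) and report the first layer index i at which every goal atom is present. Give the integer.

2

F0 = init (6 atoms)
F1 = F0 ∪ {clear(b,b), clear(f,f), on(d), ready(b,d), ready(d,d), ready(f,b), ready(f,d)}  (13 atoms)
F2 = F1 ∪ {ready(b,f), ready(d,f), ready(f,f)}  (16 atoms)
goal ⊆ F2  ⇒  h_max = 2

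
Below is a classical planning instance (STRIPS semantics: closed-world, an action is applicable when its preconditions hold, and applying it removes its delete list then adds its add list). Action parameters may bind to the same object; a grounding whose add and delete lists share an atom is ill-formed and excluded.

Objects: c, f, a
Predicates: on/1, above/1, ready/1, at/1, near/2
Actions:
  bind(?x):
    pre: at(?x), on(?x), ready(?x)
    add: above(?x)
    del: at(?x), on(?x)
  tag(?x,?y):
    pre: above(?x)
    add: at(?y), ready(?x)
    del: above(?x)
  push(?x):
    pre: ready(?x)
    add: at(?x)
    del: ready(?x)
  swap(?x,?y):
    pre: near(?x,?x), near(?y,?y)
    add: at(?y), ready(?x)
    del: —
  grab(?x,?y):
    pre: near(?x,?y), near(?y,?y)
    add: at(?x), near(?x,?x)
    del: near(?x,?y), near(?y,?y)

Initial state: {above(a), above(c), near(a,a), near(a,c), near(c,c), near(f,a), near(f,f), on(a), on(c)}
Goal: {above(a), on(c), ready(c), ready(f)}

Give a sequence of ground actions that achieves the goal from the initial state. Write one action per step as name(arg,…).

tag(c,c); swap(f,c)

1. tag(c,c)  →  {above(a), at(c), near(a,a), near(a,c), near(c,c), near(f,a), near(f,f), on(a), on(c), ready(c)}
2. swap(f,c)  →  {above(a), at(c), near(a,a), near(a,c), near(c,c), near(f,a), near(f,f), on(a), on(c), ready(c), ready(f)}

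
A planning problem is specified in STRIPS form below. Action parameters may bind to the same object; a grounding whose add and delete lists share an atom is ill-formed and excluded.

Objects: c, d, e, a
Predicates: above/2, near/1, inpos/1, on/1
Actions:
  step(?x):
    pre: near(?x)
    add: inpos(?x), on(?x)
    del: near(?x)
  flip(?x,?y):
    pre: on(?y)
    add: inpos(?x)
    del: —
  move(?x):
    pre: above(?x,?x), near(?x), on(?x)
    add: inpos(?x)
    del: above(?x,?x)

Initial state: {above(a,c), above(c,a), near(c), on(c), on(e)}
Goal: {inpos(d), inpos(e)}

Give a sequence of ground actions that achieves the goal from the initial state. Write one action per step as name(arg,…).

flip(d,c); flip(e,c)

1. flip(d,c)  →  {above(a,c), above(c,a), inpos(d), near(c), on(c), on(e)}
2. flip(e,c)  →  {above(a,c), above(c,a), inpos(d), inpos(e), near(c), on(c), on(e)}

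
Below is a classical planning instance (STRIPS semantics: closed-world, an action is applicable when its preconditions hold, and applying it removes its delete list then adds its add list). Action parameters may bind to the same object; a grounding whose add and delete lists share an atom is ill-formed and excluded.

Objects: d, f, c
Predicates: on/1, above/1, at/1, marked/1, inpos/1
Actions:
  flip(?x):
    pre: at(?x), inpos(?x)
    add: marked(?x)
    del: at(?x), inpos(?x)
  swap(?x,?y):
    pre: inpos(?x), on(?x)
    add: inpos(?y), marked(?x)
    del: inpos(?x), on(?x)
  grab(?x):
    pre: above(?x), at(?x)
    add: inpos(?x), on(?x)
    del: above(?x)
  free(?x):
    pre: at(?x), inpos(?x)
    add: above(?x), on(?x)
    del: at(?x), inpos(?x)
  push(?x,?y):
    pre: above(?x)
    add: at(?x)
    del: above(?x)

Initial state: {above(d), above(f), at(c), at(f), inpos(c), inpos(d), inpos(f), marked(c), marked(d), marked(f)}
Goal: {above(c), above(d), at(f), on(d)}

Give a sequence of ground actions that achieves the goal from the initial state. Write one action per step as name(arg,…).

free(c); push(d,d); free(d)

1. free(c)  →  {above(c), above(d), above(f), at(f), inpos(d), inpos(f), marked(c), marked(d), marked(f), on(c)}
2. push(d,d)  →  {above(c), above(f), at(d), at(f), inpos(d), inpos(f), marked(c), marked(d), marked(f), on(c)}
3. free(d)  →  {above(c), above(d), above(f), at(f), inpos(f), marked(c), marked(d), marked(f), on(c), on(d)}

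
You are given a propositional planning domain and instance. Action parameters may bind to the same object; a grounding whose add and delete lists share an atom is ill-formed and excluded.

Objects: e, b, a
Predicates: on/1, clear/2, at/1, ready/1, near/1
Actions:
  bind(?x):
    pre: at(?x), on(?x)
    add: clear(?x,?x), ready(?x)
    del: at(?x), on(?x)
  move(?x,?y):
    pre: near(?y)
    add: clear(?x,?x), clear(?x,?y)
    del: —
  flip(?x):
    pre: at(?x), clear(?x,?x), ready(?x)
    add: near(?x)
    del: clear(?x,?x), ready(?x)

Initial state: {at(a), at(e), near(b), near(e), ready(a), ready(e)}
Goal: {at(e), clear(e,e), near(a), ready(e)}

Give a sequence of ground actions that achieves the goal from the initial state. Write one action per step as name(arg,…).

1. move(e,e)  →  {at(a), at(e), clear(e,e), near(b), near(e), ready(a), ready(e)}
2. move(a,e)  →  {at(a), at(e), clear(a,a), clear(a,e), clear(e,e), near(b), near(e), ready(a), ready(e)}
3. flip(a)  →  {at(a), at(e), clear(a,e), clear(e,e), near(a), near(b), near(e), ready(e)}

move(e,e); move(a,e); flip(a)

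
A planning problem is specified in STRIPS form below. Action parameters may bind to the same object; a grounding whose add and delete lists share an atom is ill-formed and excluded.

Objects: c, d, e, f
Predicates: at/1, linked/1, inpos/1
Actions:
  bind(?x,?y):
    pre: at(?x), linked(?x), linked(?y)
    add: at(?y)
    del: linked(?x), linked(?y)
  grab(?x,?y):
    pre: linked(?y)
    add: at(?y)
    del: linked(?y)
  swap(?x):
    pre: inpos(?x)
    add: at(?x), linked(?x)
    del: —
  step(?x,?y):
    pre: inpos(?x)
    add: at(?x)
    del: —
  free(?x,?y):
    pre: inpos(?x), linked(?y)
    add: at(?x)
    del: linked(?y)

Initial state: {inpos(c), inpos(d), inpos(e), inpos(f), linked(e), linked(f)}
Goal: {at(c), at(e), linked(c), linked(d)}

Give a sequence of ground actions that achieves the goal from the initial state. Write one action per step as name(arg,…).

1. grab(c,e)  →  {at(e), inpos(c), inpos(d), inpos(e), inpos(f), linked(f)}
2. swap(c)  →  {at(c), at(e), inpos(c), inpos(d), inpos(e), inpos(f), linked(c), linked(f)}
3. swap(d)  →  {at(c), at(d), at(e), inpos(c), inpos(d), inpos(e), inpos(f), linked(c), linked(d), linked(f)}

grab(c,e); swap(c); swap(d)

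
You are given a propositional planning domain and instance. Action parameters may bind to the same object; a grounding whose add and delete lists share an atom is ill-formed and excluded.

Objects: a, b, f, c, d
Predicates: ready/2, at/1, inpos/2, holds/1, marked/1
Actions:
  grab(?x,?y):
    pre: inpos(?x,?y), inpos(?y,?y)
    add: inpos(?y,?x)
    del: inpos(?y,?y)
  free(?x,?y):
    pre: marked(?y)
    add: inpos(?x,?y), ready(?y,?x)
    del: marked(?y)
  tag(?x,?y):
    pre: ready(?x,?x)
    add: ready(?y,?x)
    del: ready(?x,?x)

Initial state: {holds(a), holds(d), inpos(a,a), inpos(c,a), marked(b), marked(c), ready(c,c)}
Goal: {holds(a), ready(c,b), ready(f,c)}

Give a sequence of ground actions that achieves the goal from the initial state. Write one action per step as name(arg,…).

1. free(b,c)  →  {holds(a), holds(d), inpos(a,a), inpos(b,c), inpos(c,a), marked(b), ready(c,b), ready(c,c)}
2. tag(c,f)  →  {holds(a), holds(d), inpos(a,a), inpos(b,c), inpos(c,a), marked(b), ready(c,b), ready(f,c)}

free(b,c); tag(c,f)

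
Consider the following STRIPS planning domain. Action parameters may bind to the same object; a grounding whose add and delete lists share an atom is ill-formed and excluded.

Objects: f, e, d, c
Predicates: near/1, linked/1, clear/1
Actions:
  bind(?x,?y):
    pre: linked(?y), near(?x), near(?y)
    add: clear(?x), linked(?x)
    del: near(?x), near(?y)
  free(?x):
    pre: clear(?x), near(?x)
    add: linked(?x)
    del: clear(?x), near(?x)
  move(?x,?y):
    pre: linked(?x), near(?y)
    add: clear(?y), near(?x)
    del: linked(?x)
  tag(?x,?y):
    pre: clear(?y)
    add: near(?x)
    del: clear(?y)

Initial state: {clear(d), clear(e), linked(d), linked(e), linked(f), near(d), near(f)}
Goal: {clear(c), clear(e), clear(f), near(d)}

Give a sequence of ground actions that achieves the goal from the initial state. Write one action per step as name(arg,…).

bind(f,f); tag(c,d); move(f,c)

1. bind(f,f)  →  {clear(d), clear(e), clear(f), linked(d), linked(e), linked(f), near(d)}
2. tag(c,d)  →  {clear(e), clear(f), linked(d), linked(e), linked(f), near(c), near(d)}
3. move(f,c)  →  {clear(c), clear(e), clear(f), linked(d), linked(e), near(c), near(d), near(f)}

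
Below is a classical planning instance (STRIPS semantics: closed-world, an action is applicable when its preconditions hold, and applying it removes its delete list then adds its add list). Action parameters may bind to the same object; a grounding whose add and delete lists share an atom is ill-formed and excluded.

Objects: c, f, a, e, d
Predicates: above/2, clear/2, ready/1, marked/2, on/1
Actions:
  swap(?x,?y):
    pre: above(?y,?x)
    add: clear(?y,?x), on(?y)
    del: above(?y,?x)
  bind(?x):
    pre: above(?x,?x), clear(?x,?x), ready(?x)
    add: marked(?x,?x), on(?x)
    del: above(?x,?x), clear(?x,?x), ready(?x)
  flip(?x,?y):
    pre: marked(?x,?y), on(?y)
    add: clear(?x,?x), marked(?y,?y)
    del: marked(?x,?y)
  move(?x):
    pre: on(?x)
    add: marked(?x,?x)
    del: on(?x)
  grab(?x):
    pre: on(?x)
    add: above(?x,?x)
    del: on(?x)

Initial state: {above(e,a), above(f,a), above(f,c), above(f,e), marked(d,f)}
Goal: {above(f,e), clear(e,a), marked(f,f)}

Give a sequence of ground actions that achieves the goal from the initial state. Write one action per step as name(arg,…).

swap(c,f); swap(a,e); flip(d,f)

1. swap(c,f)  →  {above(e,a), above(f,a), above(f,e), clear(f,c), marked(d,f), on(f)}
2. swap(a,e)  →  {above(f,a), above(f,e), clear(e,a), clear(f,c), marked(d,f), on(e), on(f)}
3. flip(d,f)  →  {above(f,a), above(f,e), clear(d,d), clear(e,a), clear(f,c), marked(f,f), on(e), on(f)}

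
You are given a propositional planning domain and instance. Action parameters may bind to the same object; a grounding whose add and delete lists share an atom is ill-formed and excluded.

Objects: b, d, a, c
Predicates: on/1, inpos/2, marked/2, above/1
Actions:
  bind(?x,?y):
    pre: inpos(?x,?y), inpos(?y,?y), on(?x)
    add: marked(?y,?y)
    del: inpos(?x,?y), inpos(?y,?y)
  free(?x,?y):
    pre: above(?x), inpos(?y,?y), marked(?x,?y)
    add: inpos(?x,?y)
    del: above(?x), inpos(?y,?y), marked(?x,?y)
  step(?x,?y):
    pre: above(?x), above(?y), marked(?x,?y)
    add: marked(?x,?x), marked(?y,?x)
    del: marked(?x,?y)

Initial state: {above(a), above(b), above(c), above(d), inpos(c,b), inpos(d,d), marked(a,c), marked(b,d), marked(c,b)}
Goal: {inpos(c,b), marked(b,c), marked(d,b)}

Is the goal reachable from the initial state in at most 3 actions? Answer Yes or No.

1. step(b,d)  →  {above(a), above(b), above(c), above(d), inpos(c,b), inpos(d,d), marked(a,c), marked(b,b), marked(c,b), marked(d,b)}
2. step(c,b)  →  {above(a), above(b), above(c), above(d), inpos(c,b), inpos(d,d), marked(a,c), marked(b,b), marked(b,c), marked(c,c), marked(d,b)}
optimal plan length = 2; 2 ≤ 3

Yes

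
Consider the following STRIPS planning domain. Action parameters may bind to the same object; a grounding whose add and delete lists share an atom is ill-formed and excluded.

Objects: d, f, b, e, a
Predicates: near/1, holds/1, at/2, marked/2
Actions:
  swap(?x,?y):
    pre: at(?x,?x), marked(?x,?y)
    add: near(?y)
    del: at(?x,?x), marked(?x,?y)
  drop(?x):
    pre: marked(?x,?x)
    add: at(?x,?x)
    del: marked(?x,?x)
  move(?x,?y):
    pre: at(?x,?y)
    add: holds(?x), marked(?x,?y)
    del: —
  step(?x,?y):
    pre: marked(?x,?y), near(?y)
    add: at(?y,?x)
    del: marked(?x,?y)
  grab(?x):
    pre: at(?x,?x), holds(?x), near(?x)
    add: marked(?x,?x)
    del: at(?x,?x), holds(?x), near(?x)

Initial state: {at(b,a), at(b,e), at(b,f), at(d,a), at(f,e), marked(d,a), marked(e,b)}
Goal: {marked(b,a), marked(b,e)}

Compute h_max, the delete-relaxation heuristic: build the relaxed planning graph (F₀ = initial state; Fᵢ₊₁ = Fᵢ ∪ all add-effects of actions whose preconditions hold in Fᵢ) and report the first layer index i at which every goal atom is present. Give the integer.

1

F0 = init (7 atoms)
F1 = F0 ∪ {holds(b), holds(d), holds(f), marked(b,a), marked(b,e), marked(b,f), marked(f,e)}  (14 atoms)
goal ⊆ F1  ⇒  h_max = 1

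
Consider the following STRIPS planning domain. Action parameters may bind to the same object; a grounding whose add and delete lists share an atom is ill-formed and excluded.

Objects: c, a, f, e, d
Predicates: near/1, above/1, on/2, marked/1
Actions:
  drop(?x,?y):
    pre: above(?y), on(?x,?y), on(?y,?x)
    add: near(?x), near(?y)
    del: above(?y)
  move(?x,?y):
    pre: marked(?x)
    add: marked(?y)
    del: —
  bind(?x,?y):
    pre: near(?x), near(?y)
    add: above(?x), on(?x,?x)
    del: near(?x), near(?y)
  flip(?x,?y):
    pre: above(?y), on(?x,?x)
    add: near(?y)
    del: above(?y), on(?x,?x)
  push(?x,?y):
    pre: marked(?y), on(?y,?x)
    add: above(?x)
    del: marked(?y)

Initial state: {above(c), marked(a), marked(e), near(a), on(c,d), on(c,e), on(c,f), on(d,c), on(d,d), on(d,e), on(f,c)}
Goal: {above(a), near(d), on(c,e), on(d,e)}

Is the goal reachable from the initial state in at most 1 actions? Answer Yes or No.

1. drop(d,c)  →  {marked(a), marked(e), near(a), near(c), near(d), on(c,d), on(c,e), on(c,f), on(d,c), on(d,d), on(d,e), on(f,c)}
2. bind(a,c)  →  {above(a), marked(a), marked(e), near(d), on(a,a), on(c,d), on(c,e), on(c,f), on(d,c), on(d,d), on(d,e), on(f,c)}
optimal plan length = 2; 2 > 1

No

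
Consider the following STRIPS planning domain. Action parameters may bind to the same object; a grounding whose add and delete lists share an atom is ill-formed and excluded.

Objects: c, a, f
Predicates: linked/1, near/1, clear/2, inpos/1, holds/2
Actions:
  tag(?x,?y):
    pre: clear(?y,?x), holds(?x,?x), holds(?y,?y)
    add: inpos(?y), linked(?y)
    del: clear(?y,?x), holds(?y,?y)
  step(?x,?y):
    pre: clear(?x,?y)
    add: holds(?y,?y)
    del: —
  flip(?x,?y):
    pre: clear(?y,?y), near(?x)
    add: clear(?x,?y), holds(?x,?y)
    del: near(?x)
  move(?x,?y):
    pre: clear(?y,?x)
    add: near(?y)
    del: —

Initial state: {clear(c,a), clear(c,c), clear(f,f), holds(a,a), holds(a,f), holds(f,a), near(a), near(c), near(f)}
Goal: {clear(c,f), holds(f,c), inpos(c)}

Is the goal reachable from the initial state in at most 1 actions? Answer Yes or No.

1. step(c,c)  →  {clear(c,a), clear(c,c), clear(f,f), holds(a,a), holds(a,f), holds(c,c), holds(f,a), near(a), near(c), near(f)}
2. tag(a,c)  →  {clear(c,c), clear(f,f), holds(a,a), holds(a,f), holds(f,a), inpos(c), linked(c), near(a), near(c), near(f)}
3. flip(c,f)  →  {clear(c,c), clear(c,f), clear(f,f), holds(a,a), holds(a,f), holds(c,f), holds(f,a), inpos(c), linked(c), near(a), near(f)}
4. flip(f,c)  →  {clear(c,c), clear(c,f), clear(f,c), clear(f,f), holds(a,a), holds(a,f), holds(c,f), holds(f,a), holds(f,c), inpos(c), linked(c), near(a)}
optimal plan length = 4; 4 > 1

No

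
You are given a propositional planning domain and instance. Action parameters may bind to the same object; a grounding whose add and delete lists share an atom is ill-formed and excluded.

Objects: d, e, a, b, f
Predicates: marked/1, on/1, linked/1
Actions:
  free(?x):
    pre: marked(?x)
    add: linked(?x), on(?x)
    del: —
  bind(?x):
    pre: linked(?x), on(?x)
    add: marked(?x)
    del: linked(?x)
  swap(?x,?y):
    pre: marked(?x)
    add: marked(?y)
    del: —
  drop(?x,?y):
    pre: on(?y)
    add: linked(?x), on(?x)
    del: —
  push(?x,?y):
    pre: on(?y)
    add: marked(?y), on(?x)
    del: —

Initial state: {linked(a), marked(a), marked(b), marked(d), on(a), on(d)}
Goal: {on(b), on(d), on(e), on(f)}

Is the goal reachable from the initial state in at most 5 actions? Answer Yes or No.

Yes

1. free(b)  →  {linked(a), linked(b), marked(a), marked(b), marked(d), on(a), on(b), on(d)}
2. drop(e,d)  →  {linked(a), linked(b), linked(e), marked(a), marked(b), marked(d), on(a), on(b), on(d), on(e)}
3. drop(f,d)  →  {linked(a), linked(b), linked(e), linked(f), marked(a), marked(b), marked(d), on(a), on(b), on(d), on(e), on(f)}
optimal plan length = 3; 3 ≤ 5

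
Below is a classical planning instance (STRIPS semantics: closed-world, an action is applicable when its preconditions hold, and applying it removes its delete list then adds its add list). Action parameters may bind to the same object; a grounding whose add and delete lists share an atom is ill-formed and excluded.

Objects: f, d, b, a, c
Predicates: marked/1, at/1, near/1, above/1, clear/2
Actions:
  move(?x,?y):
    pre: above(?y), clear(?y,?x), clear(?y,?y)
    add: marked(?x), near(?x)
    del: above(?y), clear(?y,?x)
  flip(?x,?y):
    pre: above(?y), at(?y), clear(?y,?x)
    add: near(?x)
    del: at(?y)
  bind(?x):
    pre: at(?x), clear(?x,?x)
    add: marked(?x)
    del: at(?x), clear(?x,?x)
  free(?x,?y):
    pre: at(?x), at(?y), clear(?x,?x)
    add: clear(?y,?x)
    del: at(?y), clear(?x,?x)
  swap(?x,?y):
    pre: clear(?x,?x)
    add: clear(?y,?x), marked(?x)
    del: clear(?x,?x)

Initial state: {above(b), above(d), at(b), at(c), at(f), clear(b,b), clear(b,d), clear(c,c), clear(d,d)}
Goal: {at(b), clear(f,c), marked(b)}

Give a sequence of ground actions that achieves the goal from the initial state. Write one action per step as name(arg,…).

1. move(b,b)  →  {above(d), at(b), at(c), at(f), clear(b,d), clear(c,c), clear(d,d), marked(b), near(b)}
2. free(c,f)  →  {above(d), at(b), at(c), clear(b,d), clear(d,d), clear(f,c), marked(b), near(b)}

move(b,b); free(c,f)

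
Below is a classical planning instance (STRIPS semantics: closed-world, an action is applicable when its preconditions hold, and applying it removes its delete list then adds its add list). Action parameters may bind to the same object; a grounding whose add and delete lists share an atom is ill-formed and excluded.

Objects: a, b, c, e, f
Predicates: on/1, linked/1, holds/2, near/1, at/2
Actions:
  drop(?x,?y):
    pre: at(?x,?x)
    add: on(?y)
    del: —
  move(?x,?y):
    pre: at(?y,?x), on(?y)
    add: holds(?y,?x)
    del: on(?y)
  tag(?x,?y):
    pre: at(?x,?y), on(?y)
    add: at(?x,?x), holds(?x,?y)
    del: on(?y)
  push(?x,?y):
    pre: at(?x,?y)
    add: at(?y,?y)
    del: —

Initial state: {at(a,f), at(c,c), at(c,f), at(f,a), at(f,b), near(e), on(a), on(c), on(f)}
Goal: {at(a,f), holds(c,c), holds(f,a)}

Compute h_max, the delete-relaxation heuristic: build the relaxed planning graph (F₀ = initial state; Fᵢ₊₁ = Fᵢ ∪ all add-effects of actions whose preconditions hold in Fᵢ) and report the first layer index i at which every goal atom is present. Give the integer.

1

F0 = init (9 atoms)
F1 = F0 ∪ {at(a,a), at(b,b), at(f,f), holds(a,f), holds(c,c), holds(c,f), holds(f,a), holds(f,b), on(b), on(e)}  (19 atoms)
goal ⊆ F1  ⇒  h_max = 1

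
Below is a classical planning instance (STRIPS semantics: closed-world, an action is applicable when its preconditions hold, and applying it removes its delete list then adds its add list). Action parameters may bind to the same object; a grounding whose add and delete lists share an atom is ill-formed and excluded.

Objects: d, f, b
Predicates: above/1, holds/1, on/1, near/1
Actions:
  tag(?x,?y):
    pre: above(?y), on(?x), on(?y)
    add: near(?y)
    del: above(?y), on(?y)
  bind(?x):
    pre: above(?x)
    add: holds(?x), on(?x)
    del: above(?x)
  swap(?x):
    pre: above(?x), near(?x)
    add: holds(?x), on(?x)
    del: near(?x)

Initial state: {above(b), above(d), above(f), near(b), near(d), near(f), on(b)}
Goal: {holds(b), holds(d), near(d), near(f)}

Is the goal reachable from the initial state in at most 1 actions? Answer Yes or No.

1. bind(d)  →  {above(b), above(f), holds(d), near(b), near(d), near(f), on(b), on(d)}
2. bind(b)  →  {above(f), holds(b), holds(d), near(b), near(d), near(f), on(b), on(d)}
optimal plan length = 2; 2 > 1

No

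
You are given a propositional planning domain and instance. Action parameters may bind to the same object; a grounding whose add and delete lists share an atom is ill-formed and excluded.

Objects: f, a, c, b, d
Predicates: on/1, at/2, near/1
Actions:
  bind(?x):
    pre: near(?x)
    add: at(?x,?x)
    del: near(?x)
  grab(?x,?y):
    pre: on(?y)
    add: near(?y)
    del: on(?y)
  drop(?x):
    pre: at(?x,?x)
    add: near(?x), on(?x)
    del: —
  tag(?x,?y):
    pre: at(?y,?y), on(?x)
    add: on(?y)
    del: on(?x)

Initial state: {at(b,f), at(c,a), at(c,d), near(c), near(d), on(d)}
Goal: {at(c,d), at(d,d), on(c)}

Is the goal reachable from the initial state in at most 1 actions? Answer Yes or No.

No

1. bind(c)  →  {at(b,f), at(c,a), at(c,c), at(c,d), near(d), on(d)}
2. bind(d)  →  {at(b,f), at(c,a), at(c,c), at(c,d), at(d,d), on(d)}
3. drop(c)  →  {at(b,f), at(c,a), at(c,c), at(c,d), at(d,d), near(c), on(c), on(d)}
optimal plan length = 3; 3 > 1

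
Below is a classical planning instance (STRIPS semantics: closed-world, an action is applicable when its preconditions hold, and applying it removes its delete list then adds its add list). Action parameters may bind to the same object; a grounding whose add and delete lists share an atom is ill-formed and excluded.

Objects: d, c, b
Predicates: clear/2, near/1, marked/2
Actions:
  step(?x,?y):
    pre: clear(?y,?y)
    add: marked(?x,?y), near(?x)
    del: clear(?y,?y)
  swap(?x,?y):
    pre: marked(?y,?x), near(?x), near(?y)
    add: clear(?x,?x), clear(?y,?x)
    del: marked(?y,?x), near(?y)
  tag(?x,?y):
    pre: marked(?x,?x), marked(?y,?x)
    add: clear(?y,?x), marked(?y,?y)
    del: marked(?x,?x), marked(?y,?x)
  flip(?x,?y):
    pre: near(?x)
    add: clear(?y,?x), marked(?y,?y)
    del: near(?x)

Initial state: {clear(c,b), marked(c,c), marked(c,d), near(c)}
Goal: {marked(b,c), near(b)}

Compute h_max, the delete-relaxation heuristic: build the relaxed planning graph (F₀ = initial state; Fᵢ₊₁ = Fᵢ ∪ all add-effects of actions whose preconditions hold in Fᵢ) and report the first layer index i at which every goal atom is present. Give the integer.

2

F0 = init (4 atoms)
F1 = F0 ∪ {clear(b,c), clear(c,c), clear(d,c), marked(b,b), marked(d,d)}  (9 atoms)
F2 = F1 ∪ {clear(c,d), marked(b,c), marked(d,c), near(b), near(d)}  (14 atoms)
goal ⊆ F2  ⇒  h_max = 2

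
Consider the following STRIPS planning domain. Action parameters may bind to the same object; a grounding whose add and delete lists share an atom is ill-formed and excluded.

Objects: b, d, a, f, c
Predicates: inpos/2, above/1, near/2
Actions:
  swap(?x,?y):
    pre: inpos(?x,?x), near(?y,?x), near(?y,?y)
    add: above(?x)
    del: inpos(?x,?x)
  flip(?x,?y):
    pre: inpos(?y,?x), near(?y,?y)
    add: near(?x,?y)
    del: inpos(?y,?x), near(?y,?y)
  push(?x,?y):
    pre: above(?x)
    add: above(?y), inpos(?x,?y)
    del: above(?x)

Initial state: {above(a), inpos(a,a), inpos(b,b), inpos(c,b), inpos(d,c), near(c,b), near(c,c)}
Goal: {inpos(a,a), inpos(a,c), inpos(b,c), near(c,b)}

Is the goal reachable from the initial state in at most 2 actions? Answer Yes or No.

1. swap(b,c)  →  {above(a), above(b), inpos(a,a), inpos(c,b), inpos(d,c), near(c,b), near(c,c)}
2. push(b,c)  →  {above(a), above(c), inpos(a,a), inpos(b,c), inpos(c,b), inpos(d,c), near(c,b), near(c,c)}
3. push(a,c)  →  {above(c), inpos(a,a), inpos(a,c), inpos(b,c), inpos(c,b), inpos(d,c), near(c,b), near(c,c)}
optimal plan length = 3; 3 > 2

No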